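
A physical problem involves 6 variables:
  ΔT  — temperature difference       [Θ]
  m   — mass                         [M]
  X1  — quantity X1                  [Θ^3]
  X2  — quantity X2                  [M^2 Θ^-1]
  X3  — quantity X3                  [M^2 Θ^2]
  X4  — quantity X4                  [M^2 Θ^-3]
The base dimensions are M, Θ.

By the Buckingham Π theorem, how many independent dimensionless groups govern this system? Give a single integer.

Exponent matrix [M,Θ] × [ΔT,m,X1,X2,X3,X4]:
  M: [ 0  1  0  2  2  2]
  Θ: [ 1  0  3 -1  2 -3]
Echelon form has 2 nonzero rows (pivots: ΔT,m)
n=6, r=2 ⇒ 4 dimensionless groups

4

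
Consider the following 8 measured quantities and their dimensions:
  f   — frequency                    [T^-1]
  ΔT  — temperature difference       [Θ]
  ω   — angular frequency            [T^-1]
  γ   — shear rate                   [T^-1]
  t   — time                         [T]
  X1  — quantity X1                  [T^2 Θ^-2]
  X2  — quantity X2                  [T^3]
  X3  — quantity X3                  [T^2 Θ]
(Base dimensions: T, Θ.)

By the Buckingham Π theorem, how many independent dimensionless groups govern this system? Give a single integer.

Write exponents as rows T,Θ / cols f,ΔT,ω,γ,t,X1,X2,X3:
  T: [-1  0 -1 -1  1  2  3  2]
  Θ: [ 0  1  0  0  0 -2  0  1]
Row reduction gives pivot columns f,ΔT; rank = 2
8 vars − rank 2 = 6 Π groups

6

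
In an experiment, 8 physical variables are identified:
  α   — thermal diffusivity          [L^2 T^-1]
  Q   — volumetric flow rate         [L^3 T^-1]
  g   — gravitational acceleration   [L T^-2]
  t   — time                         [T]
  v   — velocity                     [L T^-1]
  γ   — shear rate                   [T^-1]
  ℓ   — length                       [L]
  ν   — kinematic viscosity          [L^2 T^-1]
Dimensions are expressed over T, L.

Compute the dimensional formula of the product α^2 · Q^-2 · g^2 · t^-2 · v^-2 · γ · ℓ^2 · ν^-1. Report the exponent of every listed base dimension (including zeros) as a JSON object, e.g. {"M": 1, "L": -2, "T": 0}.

{"T": -4, "L": -2}

Dimensional matrix (T×L by α×Q×g×t×v×γ×ℓ×ν):
  T: [-1 -1 -2  1 -1 -1  0 -1]
  L: [ 2  3  1  0  1  0  1  2]
  [T]: (2)·-1+(-2)·-1+(2)·-2+(-2)·1+(-2)·-1+(1)·-1+(2)·0+(-1)·-1 = -4
  [L]: (2)·2+(-2)·3+(2)·1+(-2)·0+(-2)·1+(1)·0+(2)·1+(-1)·2 = -2
⇒ T^-4 L^-2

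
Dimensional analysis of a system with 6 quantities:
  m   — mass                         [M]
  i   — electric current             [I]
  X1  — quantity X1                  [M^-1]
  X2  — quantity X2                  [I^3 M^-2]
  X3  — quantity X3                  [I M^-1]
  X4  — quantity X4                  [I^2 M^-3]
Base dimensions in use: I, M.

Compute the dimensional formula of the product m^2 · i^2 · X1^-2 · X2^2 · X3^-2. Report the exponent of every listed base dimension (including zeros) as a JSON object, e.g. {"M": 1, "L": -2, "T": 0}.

{"I": 6, "M": 2}

Exponent matrix [I,M] × [m,i,X1,X2,X3,X4]:
  I: [ 0  1  0  3  1  2]
  M: [ 1  0 -1 -2 -1 -3]
  [I]: (2)·0+(2)·1+(-2)·0+(2)·3+(-2)·1 = 6
  [M]: (2)·1+(2)·0+(-2)·-1+(2)·-2+(-2)·-1 = 2
⇒ I^6 M^2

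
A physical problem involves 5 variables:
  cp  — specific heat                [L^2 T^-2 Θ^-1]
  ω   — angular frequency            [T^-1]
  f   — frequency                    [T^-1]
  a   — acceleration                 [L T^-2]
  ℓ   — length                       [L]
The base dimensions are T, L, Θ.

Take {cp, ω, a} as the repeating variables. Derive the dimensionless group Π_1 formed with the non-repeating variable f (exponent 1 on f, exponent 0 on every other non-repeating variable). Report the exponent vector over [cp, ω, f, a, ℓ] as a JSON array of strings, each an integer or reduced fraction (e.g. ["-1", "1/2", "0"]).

Exponent matrix [T,L,Θ] × [cp,ω,f,a,ℓ]:
  T: [-2 -1 -1 -2  0]
  L: [ 2  0  0  1  1]
  Θ: [-1  0  0  0  0]
Echelon form has 3 nonzero rows (pivots: cp,ω,a)
Pivot set = {cp,ω,a}, free = {f,ℓ}
RREF:
  r0: [   1    0    0    0    0]
  r1: [   0    1    1    0   -2]
  r2: [   0    0    0    1    1]
Fix exponent of f at 1, ℓ at 0; solve each RREF row for its pivot's exponent:
  r0: exp(cp) + (0)·1 = 0 ⇒ exp(cp) = 0
  r1: exp(ω) + (1)·1 = 0 ⇒ exp(ω) = -1
  r2: exp(a) + (0)·1 = 0 ⇒ exp(a) = 0
Π_1 = ω^-1 · f

["0", "-1", "1", "0", "0"]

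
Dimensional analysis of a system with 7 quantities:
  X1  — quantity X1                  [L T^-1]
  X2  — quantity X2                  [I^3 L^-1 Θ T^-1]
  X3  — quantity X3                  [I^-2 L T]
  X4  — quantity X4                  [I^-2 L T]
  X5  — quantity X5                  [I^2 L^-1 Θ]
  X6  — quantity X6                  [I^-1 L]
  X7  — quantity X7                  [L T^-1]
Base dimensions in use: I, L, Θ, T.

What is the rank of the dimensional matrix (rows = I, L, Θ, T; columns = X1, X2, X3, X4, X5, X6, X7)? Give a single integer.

Exponent matrix [I,L,Θ,T] × [X1,X2,X3,X4,X5,X6,X7]:
  I: [ 0  3 -2 -2  2 -1  0]
  L: [ 1 -1  1  1 -1  1  1]
  Θ: [ 0  1  0  0  1  0  0]
  T: [-1 -1  1  1  0  0 -1]
Echelon form has 3 nonzero rows (pivots: X1,X2,X3)

3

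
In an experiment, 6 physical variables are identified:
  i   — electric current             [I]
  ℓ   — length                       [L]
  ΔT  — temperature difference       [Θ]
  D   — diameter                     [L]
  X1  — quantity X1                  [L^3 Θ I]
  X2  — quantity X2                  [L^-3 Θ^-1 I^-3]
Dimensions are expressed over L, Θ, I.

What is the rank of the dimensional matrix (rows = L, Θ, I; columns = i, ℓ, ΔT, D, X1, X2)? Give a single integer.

Write exponents as rows L,Θ,I / cols i,ℓ,ΔT,D,X1,X2:
  L: [ 0  1  0  1  3 -3]
  Θ: [ 0  0  1  0  1 -1]
  I: [ 1  0  0  0  1 -3]
Row reduction gives pivot columns i,ℓ,ΔT; rank = 3

3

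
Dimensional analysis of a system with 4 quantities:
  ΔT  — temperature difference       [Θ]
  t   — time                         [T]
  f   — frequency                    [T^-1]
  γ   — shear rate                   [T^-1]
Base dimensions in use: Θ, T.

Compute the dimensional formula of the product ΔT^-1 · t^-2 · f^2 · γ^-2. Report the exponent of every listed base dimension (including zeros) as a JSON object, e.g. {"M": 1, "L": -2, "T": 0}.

Write exponents as rows Θ,T / cols ΔT,t,f,γ:
  Θ: [ 1  0  0  0]
  T: [ 0  1 -1 -1]
  [Θ]: (-1)·1+(-2)·0+(2)·0+(-2)·0 = -1
  [T]: (-1)·0+(-2)·1+(2)·-1+(-2)·-1 = -2
⇒ Θ^-1 T^-2

{"Θ": -1, "T": -2}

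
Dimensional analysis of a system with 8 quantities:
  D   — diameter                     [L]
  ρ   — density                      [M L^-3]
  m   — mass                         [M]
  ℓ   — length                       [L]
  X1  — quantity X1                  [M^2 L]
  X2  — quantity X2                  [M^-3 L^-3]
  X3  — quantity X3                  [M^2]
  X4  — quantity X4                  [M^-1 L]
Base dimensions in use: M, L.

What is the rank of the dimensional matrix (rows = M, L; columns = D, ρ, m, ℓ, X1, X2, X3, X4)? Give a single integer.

2

Exponent matrix [M,L] × [D,ρ,m,ℓ,X1,X2,X3,X4]:
  M: [ 0  1  1  0  2 -3  2 -1]
  L: [ 1 -3  0  1  1 -3  0  1]
Row reduction gives pivot columns D,ρ; rank = 2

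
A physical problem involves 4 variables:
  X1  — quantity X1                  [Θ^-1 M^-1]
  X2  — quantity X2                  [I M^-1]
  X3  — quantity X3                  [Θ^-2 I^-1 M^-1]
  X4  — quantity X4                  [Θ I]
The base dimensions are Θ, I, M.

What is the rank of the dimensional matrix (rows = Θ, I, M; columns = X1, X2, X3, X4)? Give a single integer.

Dimensional matrix (Θ×I×M by X1×X2×X3×X4):
  Θ: [-1  0 -2  1]
  I: [ 0  1 -1  1]
  M: [-1 -1 -1  0]
Row reduction gives pivot columns X1,X2; rank = 2

2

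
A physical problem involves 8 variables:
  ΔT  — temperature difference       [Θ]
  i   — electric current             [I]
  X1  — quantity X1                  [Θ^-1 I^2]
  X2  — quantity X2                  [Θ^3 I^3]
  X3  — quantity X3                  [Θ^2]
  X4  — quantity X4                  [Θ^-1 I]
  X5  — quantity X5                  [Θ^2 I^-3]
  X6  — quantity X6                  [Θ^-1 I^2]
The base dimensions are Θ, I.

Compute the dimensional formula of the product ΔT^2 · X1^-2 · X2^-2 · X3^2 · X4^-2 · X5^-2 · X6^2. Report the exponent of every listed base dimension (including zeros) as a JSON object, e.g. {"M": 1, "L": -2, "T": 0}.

{"Θ": -2, "I": -2}

Write exponents as rows Θ,I / cols ΔT,i,X1,X2,X3,X4,X5,X6:
  Θ: [ 1  0 -1  3  2 -1  2 -1]
  I: [ 0  1  2  3  0  1 -3  2]
  [Θ]: (2)·1+(-2)·-1+(-2)·3+(2)·2+(-2)·-1+(-2)·2+(2)·-1 = -2
  [I]: (2)·0+(-2)·2+(-2)·3+(2)·0+(-2)·1+(-2)·-3+(2)·2 = -2
⇒ Θ^-2 I^-2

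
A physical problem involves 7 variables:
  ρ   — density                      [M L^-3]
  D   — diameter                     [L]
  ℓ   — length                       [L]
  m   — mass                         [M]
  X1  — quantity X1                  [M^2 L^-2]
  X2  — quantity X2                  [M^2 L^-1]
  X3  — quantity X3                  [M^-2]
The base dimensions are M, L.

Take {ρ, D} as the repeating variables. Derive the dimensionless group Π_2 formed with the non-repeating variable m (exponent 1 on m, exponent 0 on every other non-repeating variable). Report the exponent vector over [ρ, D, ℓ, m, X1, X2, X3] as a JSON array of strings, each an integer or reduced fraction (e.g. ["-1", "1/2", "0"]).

["-1", "-3", "0", "1", "0", "0", "0"]

Dimensional matrix (M×L by ρ×D×ℓ×m×X1×X2×X3):
  M: [ 1  0  0  1  2  2 -2]
  L: [-3  1  1  0 -2 -1  0]
RREF → pivots at {ρ,D} ⇒ r = 2
Repeat: ρ,D; free: ℓ,m,X1,X2,X3
RREF:
  r0: [   1    0    0    1    2    2   -2]
  r1: [   0    1    1    3    4    5   -6]
Fix exponent of m at 1, ℓ at 0, X1 at 0, X2 at 0, X3 at 0; solve each RREF row for its pivot's exponent:
  r0: exp(ρ) + (1)·1 = 0 ⇒ exp(ρ) = -1
  r1: exp(D) + (3)·1 = 0 ⇒ exp(D) = -3
Π_2 = ρ^-1 · D^-3 · m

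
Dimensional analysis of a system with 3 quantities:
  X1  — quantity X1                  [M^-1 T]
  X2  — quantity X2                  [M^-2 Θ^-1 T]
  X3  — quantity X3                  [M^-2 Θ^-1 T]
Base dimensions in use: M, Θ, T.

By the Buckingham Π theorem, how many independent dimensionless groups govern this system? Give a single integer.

Write exponents as rows M,Θ,T / cols X1,X2,X3:
  M: [-1 -2 -2]
  Θ: [ 0 -1 -1]
  T: [ 1  1  1]
Row reduction gives pivot columns X1,X2; rank = 2
Π count = n − r = 3 − 2 = 1

1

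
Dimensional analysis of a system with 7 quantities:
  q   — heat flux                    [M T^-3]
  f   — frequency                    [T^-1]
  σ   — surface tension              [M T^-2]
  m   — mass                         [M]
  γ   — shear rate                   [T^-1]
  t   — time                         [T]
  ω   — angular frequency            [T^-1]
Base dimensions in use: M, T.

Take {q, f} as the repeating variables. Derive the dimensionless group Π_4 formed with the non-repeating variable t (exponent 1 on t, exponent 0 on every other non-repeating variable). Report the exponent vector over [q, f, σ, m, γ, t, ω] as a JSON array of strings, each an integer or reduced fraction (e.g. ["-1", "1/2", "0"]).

["0", "1", "0", "0", "0", "1", "0"]

Write exponents as rows M,T / cols q,f,σ,m,γ,t,ω:
  M: [ 1  0  1  1  0  0  0]
  T: [-3 -1 -2  0 -1  1 -1]
Row reduction gives pivot columns q,f; rank = 2
Repeat: q,f; free: σ,m,γ,t,ω
RREF:
  r0: [   1    0    1    1    0    0    0]
  r1: [   0    1   -1   -3    1   -1    1]
Fix exponent of t at 1, σ at 0, m at 0, γ at 0, ω at 0; solve each RREF row for its pivot's exponent:
  r0: exp(q) + (0)·1 = 0 ⇒ exp(q) = 0
  r1: exp(f) + (-1)·1 = 0 ⇒ exp(f) = 1
Π_4 = f · t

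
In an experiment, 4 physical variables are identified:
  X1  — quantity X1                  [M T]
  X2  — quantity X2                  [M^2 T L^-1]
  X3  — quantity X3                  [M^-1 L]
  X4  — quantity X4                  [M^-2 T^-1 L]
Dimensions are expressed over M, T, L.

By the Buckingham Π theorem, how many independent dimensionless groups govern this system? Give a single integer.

2

Dimensional matrix (M×T×L by X1×X2×X3×X4):
  M: [ 1  2 -1 -2]
  T: [ 1  1  0 -1]
  L: [ 0 -1  1  1]
RREF → pivots at {X1,X2} ⇒ r = 2
Π count = n − r = 4 − 2 = 2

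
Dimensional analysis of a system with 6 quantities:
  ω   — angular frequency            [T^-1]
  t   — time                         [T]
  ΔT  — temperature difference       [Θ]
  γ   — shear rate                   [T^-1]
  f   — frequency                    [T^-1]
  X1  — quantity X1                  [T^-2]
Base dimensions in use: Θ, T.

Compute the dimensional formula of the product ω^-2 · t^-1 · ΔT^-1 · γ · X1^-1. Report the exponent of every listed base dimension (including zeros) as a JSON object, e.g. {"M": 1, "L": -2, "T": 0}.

Write exponents as rows Θ,T / cols ω,t,ΔT,γ,f,X1:
  Θ: [ 0  0  1  0  0  0]
  T: [-1  1  0 -1 -1 -2]
  [Θ]: (-2)·0+(-1)·0+(-1)·1+(1)·0+(-1)·0 = -1
  [T]: (-2)·-1+(-1)·1+(-1)·0+(1)·-1+(-1)·-2 = 2
⇒ Θ^-1 T^2

{"Θ": -1, "T": 2}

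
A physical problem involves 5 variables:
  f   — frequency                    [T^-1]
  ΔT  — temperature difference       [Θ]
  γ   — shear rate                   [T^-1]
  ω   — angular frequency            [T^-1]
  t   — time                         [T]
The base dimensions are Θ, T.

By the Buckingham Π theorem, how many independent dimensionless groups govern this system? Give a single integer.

3

Exponent matrix [Θ,T] × [f,ΔT,γ,ω,t]:
  Θ: [ 0  1  0  0  0]
  T: [-1  0 -1 -1  1]
RREF → pivots at {f,ΔT} ⇒ r = 2
n=5, r=2 ⇒ 3 dimensionless groups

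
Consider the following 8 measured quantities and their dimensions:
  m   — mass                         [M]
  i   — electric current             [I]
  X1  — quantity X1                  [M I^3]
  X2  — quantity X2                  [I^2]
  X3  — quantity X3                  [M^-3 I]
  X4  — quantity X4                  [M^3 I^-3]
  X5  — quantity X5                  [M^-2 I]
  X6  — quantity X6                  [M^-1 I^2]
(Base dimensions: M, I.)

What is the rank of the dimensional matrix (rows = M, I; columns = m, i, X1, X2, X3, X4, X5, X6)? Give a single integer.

Exponent matrix [M,I] × [m,i,X1,X2,X3,X4,X5,X6]:
  M: [ 1  0  1  0 -3  3 -2 -1]
  I: [ 0  1  3  2  1 -3  1  2]
Echelon form has 2 nonzero rows (pivots: m,i)

2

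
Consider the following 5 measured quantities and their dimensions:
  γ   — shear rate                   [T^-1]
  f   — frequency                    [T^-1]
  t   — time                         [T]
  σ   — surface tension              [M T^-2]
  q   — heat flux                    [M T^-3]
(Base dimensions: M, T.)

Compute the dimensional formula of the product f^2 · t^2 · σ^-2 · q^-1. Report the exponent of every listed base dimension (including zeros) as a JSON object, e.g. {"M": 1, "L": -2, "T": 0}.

Write exponents as rows M,T / cols γ,f,t,σ,q:
  M: [ 0  0  0  1  1]
  T: [-1 -1  1 -2 -3]
  [M]: (2)·0+(2)·0+(-2)·1+(-1)·1 = -3
  [T]: (2)·-1+(2)·1+(-2)·-2+(-1)·-3 = 7
⇒ M^-3 T^7

{"M": -3, "T": 7}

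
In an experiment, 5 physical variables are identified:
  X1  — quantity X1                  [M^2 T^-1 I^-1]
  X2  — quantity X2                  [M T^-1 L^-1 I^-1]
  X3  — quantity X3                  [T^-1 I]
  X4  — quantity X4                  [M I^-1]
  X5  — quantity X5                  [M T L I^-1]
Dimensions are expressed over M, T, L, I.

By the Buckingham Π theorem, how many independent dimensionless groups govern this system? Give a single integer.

Exponent matrix [M,T,L,I] × [X1,X2,X3,X4,X5]:
  M: [ 2  1  0  1  1]
  T: [-1 -1 -1  0  1]
  L: [ 0 -1  0  0  1]
  I: [-1 -1  1 -1 -1]
RREF → pivots at {X1,X2,X3} ⇒ r = 3
n=5, r=3 ⇒ 2 dimensionless groups

2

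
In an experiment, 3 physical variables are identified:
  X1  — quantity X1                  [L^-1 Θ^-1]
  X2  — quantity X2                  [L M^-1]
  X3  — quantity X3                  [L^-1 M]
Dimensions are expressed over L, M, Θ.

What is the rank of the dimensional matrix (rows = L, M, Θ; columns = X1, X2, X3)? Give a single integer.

Exponent matrix [L,M,Θ] × [X1,X2,X3]:
  L: [-1  1 -1]
  M: [ 0 -1  1]
  Θ: [-1  0  0]
RREF → pivots at {X1,X2} ⇒ r = 2

2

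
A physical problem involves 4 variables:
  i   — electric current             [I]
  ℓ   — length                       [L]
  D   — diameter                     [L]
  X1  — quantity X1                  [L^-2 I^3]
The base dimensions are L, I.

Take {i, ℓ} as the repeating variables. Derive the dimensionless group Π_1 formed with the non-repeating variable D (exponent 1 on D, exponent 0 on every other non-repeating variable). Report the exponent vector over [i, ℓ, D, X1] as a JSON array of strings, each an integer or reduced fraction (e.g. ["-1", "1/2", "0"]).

["0", "-1", "1", "0"]

Dimensional matrix (L×I by i×ℓ×D×X1):
  L: [ 0  1  1 -2]
  I: [ 1  0  0  3]
RREF → pivots at {i,ℓ} ⇒ r = 2
Pivot set = {i,ℓ}, free = {D,X1}
RREF:
  r0: [   1    0    0    3]
  r1: [   0    1    1   -2]
Fix exponent of D at 1, X1 at 0; solve each RREF row for its pivot's exponent:
  r0: exp(i) + (0)·1 = 0 ⇒ exp(i) = 0
  r1: exp(ℓ) + (1)·1 = 0 ⇒ exp(ℓ) = -1
Π_1 = ℓ^-1 · D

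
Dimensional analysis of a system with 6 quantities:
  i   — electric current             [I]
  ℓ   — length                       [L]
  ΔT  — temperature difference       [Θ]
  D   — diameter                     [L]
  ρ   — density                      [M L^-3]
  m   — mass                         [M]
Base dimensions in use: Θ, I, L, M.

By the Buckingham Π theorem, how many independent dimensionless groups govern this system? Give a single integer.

Exponent matrix [Θ,I,L,M] × [i,ℓ,ΔT,D,ρ,m]:
  Θ: [ 0  0  1  0  0  0]
  I: [ 1  0  0  0  0  0]
  L: [ 0  1  0  1 -3  0]
  M: [ 0  0  0  0  1  1]
RREF → pivots at {i,ℓ,ΔT,ρ} ⇒ r = 4
Π count = n − r = 6 − 4 = 2

2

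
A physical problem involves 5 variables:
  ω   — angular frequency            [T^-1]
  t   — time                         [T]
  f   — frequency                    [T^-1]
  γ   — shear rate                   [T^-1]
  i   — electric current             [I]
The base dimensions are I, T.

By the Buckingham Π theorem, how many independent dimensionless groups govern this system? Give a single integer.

Dimensional matrix (I×T by ω×t×f×γ×i):
  I: [ 0  0  0  0  1]
  T: [-1  1 -1 -1  0]
RREF → pivots at {ω,i} ⇒ r = 2
Π count = n − r = 5 − 2 = 3

3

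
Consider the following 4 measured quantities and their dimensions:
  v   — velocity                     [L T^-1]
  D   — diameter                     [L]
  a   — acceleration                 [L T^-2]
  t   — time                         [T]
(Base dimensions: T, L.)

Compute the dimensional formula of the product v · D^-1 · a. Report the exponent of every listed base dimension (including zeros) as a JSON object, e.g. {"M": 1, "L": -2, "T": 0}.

{"T": -3, "L": 1}

Exponent matrix [T,L] × [v,D,a,t]:
  T: [-1  0 -2  1]
  L: [ 1  1  1  0]
  [T]: (1)·-1+(-1)·0+(1)·-2 = -3
  [L]: (1)·1+(-1)·1+(1)·1 = 1
⇒ T^-3 L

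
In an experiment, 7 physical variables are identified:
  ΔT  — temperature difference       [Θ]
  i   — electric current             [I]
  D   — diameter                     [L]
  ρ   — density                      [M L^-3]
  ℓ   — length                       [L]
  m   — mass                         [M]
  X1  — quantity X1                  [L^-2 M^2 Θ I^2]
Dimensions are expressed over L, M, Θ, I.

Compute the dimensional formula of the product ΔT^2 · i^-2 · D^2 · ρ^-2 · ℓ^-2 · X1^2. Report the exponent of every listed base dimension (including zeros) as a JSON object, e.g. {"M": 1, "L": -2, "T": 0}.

Dimensional matrix (L×M×Θ×I by ΔT×i×D×ρ×ℓ×m×X1):
  L: [ 0  0  1 -3  1  0 -2]
  M: [ 0  0  0  1  0  1  2]
  Θ: [ 1  0  0  0  0  0  1]
  I: [ 0  1  0  0  0  0  2]
  [L]: (2)·0+(-2)·0+(2)·1+(-2)·-3+(-2)·1+(2)·-2 = 2
  [M]: (2)·0+(-2)·0+(2)·0+(-2)·1+(-2)·0+(2)·2 = 2
  [Θ]: (2)·1+(-2)·0+(2)·0+(-2)·0+(-2)·0+(2)·1 = 4
  [I]: (2)·0+(-2)·1+(2)·0+(-2)·0+(-2)·0+(2)·2 = 2
⇒ L^2 M^2 Θ^4 I^2

{"L": 2, "M": 2, "Θ": 4, "I": 2}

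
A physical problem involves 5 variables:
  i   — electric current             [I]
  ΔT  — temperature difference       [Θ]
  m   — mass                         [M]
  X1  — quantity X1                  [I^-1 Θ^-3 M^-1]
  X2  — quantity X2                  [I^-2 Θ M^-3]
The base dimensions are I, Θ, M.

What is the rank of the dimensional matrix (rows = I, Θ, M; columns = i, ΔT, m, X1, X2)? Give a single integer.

Dimensional matrix (I×Θ×M by i×ΔT×m×X1×X2):
  I: [ 1  0  0 -1 -2]
  Θ: [ 0  1  0 -3  1]
  M: [ 0  0  1 -1 -3]
Row reduction gives pivot columns i,ΔT,m; rank = 3

3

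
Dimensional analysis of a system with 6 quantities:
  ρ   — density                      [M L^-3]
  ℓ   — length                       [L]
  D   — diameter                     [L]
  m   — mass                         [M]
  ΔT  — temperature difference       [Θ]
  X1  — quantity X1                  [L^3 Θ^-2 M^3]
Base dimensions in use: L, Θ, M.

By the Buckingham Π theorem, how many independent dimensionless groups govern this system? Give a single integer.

Dimensional matrix (L×Θ×M by ρ×ℓ×D×m×ΔT×X1):
  L: [-3  1  1  0  0  3]
  Θ: [ 0  0  0  0  1 -2]
  M: [ 1  0  0  1  0  3]
RREF → pivots at {ρ,ℓ,ΔT} ⇒ r = 3
6 vars − rank 3 = 3 Π groups

3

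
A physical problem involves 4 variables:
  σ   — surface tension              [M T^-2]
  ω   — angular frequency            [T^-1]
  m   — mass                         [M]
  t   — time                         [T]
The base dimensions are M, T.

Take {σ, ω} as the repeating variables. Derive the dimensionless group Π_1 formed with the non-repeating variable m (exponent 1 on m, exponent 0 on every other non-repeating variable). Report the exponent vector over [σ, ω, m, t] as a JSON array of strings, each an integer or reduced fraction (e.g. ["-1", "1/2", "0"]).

Exponent matrix [M,T] × [σ,ω,m,t]:
  M: [ 1  0  1  0]
  T: [-2 -1  0  1]
RREF → pivots at {σ,ω} ⇒ r = 2
Repeat: σ,ω; free: m,t
RREF:
  r0: [   1    0    1    0]
  r1: [   0    1   -2   -1]
Fix exponent of m at 1, t at 0; solve each RREF row for its pivot's exponent:
  r0: exp(σ) + (1)·1 = 0 ⇒ exp(σ) = -1
  r1: exp(ω) + (-2)·1 = 0 ⇒ exp(ω) = 2
Π_1 = σ^-1 · ω^2 · m

["-1", "2", "1", "0"]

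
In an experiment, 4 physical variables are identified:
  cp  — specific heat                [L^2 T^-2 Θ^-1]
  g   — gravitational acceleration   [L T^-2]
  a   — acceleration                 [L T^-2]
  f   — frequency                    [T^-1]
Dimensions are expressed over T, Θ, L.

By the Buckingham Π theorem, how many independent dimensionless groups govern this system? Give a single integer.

Exponent matrix [T,Θ,L] × [cp,g,a,f]:
  T: [-2 -2 -2 -1]
  Θ: [-1  0  0  0]
  L: [ 2  1  1  0]
RREF → pivots at {cp,g,f} ⇒ r = 3
4 vars − rank 3 = 1 Π group

1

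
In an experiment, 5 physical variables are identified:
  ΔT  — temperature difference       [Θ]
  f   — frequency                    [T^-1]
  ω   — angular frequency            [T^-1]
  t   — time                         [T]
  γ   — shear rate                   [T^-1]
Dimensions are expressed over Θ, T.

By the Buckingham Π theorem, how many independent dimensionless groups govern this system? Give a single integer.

3

Exponent matrix [Θ,T] × [ΔT,f,ω,t,γ]:
  Θ: [ 1  0  0  0  0]
  T: [ 0 -1 -1  1 -1]
RREF → pivots at {ΔT,f} ⇒ r = 2
Π count = n − r = 5 − 2 = 3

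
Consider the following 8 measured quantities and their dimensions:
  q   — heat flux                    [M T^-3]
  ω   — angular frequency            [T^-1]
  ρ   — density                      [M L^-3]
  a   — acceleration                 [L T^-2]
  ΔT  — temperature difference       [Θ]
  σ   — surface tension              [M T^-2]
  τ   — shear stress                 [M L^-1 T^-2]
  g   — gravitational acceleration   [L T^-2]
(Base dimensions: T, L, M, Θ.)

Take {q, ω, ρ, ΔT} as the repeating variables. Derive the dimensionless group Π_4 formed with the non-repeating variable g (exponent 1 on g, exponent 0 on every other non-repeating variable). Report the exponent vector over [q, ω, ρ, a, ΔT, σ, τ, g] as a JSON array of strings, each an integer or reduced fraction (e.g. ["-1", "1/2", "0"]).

["-1/3", "-1", "1/3", "0", "0", "0", "0", "1"]

Dimensional matrix (T×L×M×Θ by q×ω×ρ×a×ΔT×σ×τ×g):
  T: [-3 -1  0 -2  0 -2 -2 -2]
  L: [ 0  0 -3  1  0  0 -1  1]
  M: [ 1  0  1  0  0  1  1  0]
  Θ: [ 0  0  0  0  1  0  0  0]
RREF → pivots at {q,ω,ρ,ΔT} ⇒ r = 4
Pivot set = {q,ω,ρ,ΔT}, free = {a,σ,τ,g}
RREF:
  r0: [   1    0    0  1/3    0    1  2/3  1/3]
  r1: [   0    1    0    1    0   -1    0    1]
  r2: [   0    0    1 -1/3    0    0  1/3 -1/3]
  r3: [   0    0    0    0    1    0    0    0]
Fix exponent of g at 1, a at 0, σ at 0, τ at 0; solve each RREF row for its pivot's exponent:
  r0: exp(q) + (1/3)·1 = 0 ⇒ exp(q) = -1/3
  r1: exp(ω) + (1)·1 = 0 ⇒ exp(ω) = -1
  r2: exp(ρ) + (-1/3)·1 = 0 ⇒ exp(ρ) = 1/3
  r3: exp(ΔT) + (0)·1 = 0 ⇒ exp(ΔT) = 0
Π_4 = q^(-1/3) · ω^-1 · ρ^(1/3) · g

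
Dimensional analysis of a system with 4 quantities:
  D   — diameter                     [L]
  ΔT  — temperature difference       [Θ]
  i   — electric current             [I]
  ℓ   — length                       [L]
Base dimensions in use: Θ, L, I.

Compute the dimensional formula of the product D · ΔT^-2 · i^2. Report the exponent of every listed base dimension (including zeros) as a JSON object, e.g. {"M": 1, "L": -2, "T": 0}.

{"Θ": -2, "L": 1, "I": 2}

Write exponents as rows Θ,L,I / cols D,ΔT,i,ℓ:
  Θ: [ 0  1  0  0]
  L: [ 1  0  0  1]
  I: [ 0  0  1  0]
  [Θ]: (1)·0+(-2)·1+(2)·0 = -2
  [L]: (1)·1+(-2)·0+(2)·0 = 1
  [I]: (1)·0+(-2)·0+(2)·1 = 2
⇒ Θ^-2 L I^2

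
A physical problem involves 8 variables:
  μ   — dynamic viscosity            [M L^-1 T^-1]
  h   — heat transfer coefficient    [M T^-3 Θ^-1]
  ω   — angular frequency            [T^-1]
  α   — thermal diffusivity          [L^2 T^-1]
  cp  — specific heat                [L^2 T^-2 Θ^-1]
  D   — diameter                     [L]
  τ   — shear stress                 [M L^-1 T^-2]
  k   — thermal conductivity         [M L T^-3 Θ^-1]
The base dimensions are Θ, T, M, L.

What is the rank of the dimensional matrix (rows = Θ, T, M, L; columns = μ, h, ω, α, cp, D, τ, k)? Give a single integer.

Exponent matrix [Θ,T,M,L] × [μ,h,ω,α,cp,D,τ,k]:
  Θ: [ 0 -1  0  0 -1  0  0 -1]
  T: [-1 -3 -1 -1 -2  0 -2 -3]
  M: [ 1  1  0  0  0  0  1  1]
  L: [-1  0  0  2  2  1 -1  1]
Row reduction gives pivot columns μ,h,ω,α; rank = 4

4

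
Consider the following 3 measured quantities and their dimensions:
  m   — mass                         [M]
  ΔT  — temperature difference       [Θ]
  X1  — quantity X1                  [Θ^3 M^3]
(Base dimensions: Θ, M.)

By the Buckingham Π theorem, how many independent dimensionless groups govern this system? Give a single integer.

1

Write exponents as rows Θ,M / cols m,ΔT,X1:
  Θ: [ 0  1  3]
  M: [ 1  0  3]
Echelon form has 2 nonzero rows (pivots: m,ΔT)
n=3, r=2 ⇒ 1 dimensionless group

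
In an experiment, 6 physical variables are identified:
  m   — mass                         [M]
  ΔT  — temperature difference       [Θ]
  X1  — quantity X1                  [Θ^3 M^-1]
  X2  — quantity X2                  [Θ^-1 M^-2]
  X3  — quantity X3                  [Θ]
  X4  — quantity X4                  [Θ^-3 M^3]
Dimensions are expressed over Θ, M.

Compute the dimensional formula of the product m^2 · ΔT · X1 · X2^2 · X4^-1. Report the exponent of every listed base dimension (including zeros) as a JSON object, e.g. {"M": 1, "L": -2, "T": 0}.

{"Θ": 5, "M": -6}

Dimensional matrix (Θ×M by m×ΔT×X1×X2×X3×X4):
  Θ: [ 0  1  3 -1  1 -3]
  M: [ 1  0 -1 -2  0  3]
  [Θ]: (2)·0+(1)·1+(1)·3+(2)·-1+(-1)·-3 = 5
  [M]: (2)·1+(1)·0+(1)·-1+(2)·-2+(-1)·3 = -6
⇒ Θ^5 M^-6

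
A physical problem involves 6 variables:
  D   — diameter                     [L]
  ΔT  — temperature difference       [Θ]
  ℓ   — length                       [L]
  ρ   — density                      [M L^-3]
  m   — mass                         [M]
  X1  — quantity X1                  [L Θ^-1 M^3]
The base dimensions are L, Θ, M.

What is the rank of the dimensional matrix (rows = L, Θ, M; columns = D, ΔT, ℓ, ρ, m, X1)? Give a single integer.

Exponent matrix [L,Θ,M] × [D,ΔT,ℓ,ρ,m,X1]:
  L: [ 1  0  1 -3  0  1]
  Θ: [ 0  1  0  0  0 -1]
  M: [ 0  0  0  1  1  3]
RREF → pivots at {D,ΔT,ρ} ⇒ r = 3

3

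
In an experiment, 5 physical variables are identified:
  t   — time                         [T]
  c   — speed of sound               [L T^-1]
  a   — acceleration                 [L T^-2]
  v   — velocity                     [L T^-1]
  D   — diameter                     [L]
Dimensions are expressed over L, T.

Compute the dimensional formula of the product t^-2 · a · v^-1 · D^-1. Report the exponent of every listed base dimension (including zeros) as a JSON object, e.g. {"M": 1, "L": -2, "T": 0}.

{"L": -1, "T": -3}

Dimensional matrix (L×T by t×c×a×v×D):
  L: [ 0  1  1  1  1]
  T: [ 1 -1 -2 -1  0]
  [L]: (-2)·0+(1)·1+(-1)·1+(-1)·1 = -1
  [T]: (-2)·1+(1)·-2+(-1)·-1+(-1)·0 = -3
⇒ L^-1 T^-3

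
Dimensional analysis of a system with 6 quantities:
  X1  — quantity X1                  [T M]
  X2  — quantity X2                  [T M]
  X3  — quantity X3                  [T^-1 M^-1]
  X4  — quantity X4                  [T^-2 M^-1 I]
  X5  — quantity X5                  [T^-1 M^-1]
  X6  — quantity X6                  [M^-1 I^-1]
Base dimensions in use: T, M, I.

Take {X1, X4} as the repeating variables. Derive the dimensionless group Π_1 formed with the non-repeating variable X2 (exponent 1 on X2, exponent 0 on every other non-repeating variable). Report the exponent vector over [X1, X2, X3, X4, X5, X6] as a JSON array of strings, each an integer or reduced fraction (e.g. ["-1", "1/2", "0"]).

Dimensional matrix (T×M×I by X1×X2×X3×X4×X5×X6):
  T: [ 1  1 -1 -2 -1  0]
  M: [ 1  1 -1 -1 -1 -1]
  I: [ 0  0  0  1  0 -1]
RREF → pivots at {X1,X4} ⇒ r = 2
Repeat: X1,X4; free: X2,X3,X5,X6
RREF:
  r0: [   1    1   -1    0   -1   -2]
  r1: [   0    0    0    1    0   -1]
  r2: [   0    0    0    0    0    0]
Fix exponent of X2 at 1, X3 at 0, X5 at 0, X6 at 0; solve each RREF row for its pivot's exponent:
  r0: exp(X1) + (1)·1 = 0 ⇒ exp(X1) = -1
  r1: exp(X4) + (0)·1 = 0 ⇒ exp(X4) = 0
Π_1 = X1^-1 · X2

["-1", "1", "0", "0", "0", "0"]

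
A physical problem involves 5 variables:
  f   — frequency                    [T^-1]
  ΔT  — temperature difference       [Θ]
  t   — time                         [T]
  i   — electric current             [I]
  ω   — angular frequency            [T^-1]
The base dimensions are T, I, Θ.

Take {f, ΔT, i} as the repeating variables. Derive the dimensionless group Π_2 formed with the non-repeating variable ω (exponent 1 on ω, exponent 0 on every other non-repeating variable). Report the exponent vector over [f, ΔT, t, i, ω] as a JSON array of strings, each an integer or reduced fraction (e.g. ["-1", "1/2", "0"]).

Exponent matrix [T,I,Θ] × [f,ΔT,t,i,ω]:
  T: [-1  0  1  0 -1]
  I: [ 0  0  0  1  0]
  Θ: [ 0  1  0  0  0]
Row reduction gives pivot columns f,ΔT,i; rank = 3
Pivot set = {f,ΔT,i}, free = {t,ω}
RREF:
  r0: [   1    0   -1    0    1]
  r1: [   0    1    0    0    0]
  r2: [   0    0    0    1    0]
Fix exponent of ω at 1, t at 0; solve each RREF row for its pivot's exponent:
  r0: exp(f) + (1)·1 = 0 ⇒ exp(f) = -1
  r1: exp(ΔT) + (0)·1 = 0 ⇒ exp(ΔT) = 0
  r2: exp(i) + (0)·1 = 0 ⇒ exp(i) = 0
Π_2 = f^-1 · ω

["-1", "0", "0", "0", "1"]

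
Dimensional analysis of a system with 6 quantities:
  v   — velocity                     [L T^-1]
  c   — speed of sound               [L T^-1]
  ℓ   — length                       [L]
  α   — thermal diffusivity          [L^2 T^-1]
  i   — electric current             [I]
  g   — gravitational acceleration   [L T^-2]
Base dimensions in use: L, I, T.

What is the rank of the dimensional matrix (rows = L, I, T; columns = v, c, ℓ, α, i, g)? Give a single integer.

Dimensional matrix (L×I×T by v×c×ℓ×α×i×g):
  L: [ 1  1  1  2  0  1]
  I: [ 0  0  0  0  1  0]
  T: [-1 -1  0 -1  0 -2]
RREF → pivots at {v,ℓ,i} ⇒ r = 3

3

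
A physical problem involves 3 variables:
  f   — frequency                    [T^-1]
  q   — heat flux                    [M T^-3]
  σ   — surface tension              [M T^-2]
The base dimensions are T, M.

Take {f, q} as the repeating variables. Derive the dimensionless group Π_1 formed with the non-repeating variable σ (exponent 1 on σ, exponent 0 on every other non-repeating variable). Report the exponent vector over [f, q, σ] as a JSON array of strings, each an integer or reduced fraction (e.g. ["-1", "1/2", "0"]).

Exponent matrix [T,M] × [f,q,σ]:
  T: [-1 -3 -2]
  M: [ 0  1  1]
Echelon form has 2 nonzero rows (pivots: f,q)
Repeat: f,q; free: σ
RREF:
  r0: [   1    0   -1]
  r1: [   0    1    1]
Fix exponent of σ at 1; solve each RREF row for its pivot's exponent:
  r0: exp(f) + (-1)·1 = 0 ⇒ exp(f) = 1
  r1: exp(q) + (1)·1 = 0 ⇒ exp(q) = -1
Π_1 = f · q^-1 · σ

["1", "-1", "1"]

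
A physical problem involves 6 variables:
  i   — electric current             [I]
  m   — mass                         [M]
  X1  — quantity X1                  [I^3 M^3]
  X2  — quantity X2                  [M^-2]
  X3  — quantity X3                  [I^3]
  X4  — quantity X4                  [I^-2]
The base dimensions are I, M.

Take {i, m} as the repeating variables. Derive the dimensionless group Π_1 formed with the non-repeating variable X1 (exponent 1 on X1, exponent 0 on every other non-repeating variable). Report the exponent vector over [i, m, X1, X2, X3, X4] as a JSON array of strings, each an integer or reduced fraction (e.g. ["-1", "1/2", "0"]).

["-3", "-3", "1", "0", "0", "0"]

Dimensional matrix (I×M by i×m×X1×X2×X3×X4):
  I: [ 1  0  3  0  3 -2]
  M: [ 0  1  3 -2  0  0]
Row reduction gives pivot columns i,m; rank = 2
Repeat: i,m; free: X1,X2,X3,X4
RREF:
  r0: [   1    0    3    0    3   -2]
  r1: [   0    1    3   -2    0    0]
Fix exponent of X1 at 1, X2 at 0, X3 at 0, X4 at 0; solve each RREF row for its pivot's exponent:
  r0: exp(i) + (3)·1 = 0 ⇒ exp(i) = -3
  r1: exp(m) + (3)·1 = 0 ⇒ exp(m) = -3
Π_1 = i^-3 · m^-3 · X1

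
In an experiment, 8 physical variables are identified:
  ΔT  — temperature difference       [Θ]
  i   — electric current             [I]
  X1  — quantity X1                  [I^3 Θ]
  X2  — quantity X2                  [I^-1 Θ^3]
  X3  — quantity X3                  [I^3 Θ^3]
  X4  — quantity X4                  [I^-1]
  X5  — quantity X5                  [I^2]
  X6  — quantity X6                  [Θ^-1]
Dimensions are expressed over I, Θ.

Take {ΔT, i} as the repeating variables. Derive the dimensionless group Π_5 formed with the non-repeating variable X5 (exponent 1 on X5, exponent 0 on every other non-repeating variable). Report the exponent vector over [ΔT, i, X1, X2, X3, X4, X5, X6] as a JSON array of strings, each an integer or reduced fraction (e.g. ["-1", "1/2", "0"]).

["0", "-2", "0", "0", "0", "0", "1", "0"]

Exponent matrix [I,Θ] × [ΔT,i,X1,X2,X3,X4,X5,X6]:
  I: [ 0  1  3 -1  3 -1  2  0]
  Θ: [ 1  0  1  3  3  0  0 -1]
Echelon form has 2 nonzero rows (pivots: ΔT,i)
Pivot set = {ΔT,i}, free = {X1,X2,X3,X4,X5,X6}
RREF:
  r0: [   1    0    1    3    3    0    0   -1]
  r1: [   0    1    3   -1    3   -1    2    0]
Fix exponent of X5 at 1, X1 at 0, X2 at 0, X3 at 0, X4 at 0, X6 at 0; solve each RREF row for its pivot's exponent:
  r0: exp(ΔT) + (0)·1 = 0 ⇒ exp(ΔT) = 0
  r1: exp(i) + (2)·1 = 0 ⇒ exp(i) = -2
Π_5 = i^-2 · X5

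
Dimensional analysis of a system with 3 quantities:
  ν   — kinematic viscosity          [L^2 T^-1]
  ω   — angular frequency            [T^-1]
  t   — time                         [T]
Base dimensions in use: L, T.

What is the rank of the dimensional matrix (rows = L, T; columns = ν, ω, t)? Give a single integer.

2

Exponent matrix [L,T] × [ν,ω,t]:
  L: [ 2  0  0]
  T: [-1 -1  1]
Echelon form has 2 nonzero rows (pivots: ν,ω)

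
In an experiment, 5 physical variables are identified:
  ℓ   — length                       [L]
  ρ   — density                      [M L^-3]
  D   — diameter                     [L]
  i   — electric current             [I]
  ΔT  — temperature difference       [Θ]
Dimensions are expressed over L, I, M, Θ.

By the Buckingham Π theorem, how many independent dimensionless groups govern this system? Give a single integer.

1

Exponent matrix [L,I,M,Θ] × [ℓ,ρ,D,i,ΔT]:
  L: [ 1 -3  1  0  0]
  I: [ 0  0  0  1  0]
  M: [ 0  1  0  0  0]
  Θ: [ 0  0  0  0  1]
Row reduction gives pivot columns ℓ,ρ,i,ΔT; rank = 4
n=5, r=4 ⇒ 1 dimensionless group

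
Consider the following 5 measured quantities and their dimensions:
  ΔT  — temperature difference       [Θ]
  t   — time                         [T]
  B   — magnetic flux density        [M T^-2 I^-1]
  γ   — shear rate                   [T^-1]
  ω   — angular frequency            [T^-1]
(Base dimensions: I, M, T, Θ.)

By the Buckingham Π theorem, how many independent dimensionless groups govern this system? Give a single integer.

2

Dimensional matrix (I×M×T×Θ by ΔT×t×B×γ×ω):
  I: [ 0  0 -1  0  0]
  M: [ 0  0  1  0  0]
  T: [ 0  1 -2 -1 -1]
  Θ: [ 1  0  0  0  0]
RREF → pivots at {ΔT,t,B} ⇒ r = 3
5 vars − rank 3 = 2 Π groups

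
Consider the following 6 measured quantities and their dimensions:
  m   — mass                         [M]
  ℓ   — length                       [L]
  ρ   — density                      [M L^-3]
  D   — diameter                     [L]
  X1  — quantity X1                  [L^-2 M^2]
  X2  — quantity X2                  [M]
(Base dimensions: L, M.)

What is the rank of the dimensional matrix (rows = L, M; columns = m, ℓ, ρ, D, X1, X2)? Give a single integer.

Dimensional matrix (L×M by m×ℓ×ρ×D×X1×X2):
  L: [ 0  1 -3  1 -2  0]
  M: [ 1  0  1  0  2  1]
Echelon form has 2 nonzero rows (pivots: m,ℓ)

2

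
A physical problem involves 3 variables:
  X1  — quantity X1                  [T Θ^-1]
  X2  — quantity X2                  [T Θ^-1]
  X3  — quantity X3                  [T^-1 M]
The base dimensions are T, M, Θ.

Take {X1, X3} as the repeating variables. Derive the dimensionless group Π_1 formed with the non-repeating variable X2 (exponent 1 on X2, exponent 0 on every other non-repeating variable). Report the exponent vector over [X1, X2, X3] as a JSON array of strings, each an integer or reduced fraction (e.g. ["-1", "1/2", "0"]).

["-1", "1", "0"]

Exponent matrix [T,M,Θ] × [X1,X2,X3]:
  T: [ 1  1 -1]
  M: [ 0  0  1]
  Θ: [-1 -1  0]
Row reduction gives pivot columns X1,X3; rank = 2
Pivot set = {X1,X3}, free = {X2}
RREF:
  r0: [   1    1    0]
  r1: [   0    0    1]
  r2: [   0    0    0]
Fix exponent of X2 at 1; solve each RREF row for its pivot's exponent:
  r0: exp(X1) + (1)·1 = 0 ⇒ exp(X1) = -1
  r1: exp(X3) + (0)·1 = 0 ⇒ exp(X3) = 0
Π_1 = X1^-1 · X2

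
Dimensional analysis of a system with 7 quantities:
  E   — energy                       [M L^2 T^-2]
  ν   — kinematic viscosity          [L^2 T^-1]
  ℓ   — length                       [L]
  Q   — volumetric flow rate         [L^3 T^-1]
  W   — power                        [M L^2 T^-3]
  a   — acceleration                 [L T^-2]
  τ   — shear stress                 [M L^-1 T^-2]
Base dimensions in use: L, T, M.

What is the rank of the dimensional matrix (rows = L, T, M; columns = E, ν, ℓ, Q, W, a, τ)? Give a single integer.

3

Write exponents as rows L,T,M / cols E,ν,ℓ,Q,W,a,τ:
  L: [ 2  2  1  3  2  1 -1]
  T: [-2 -1  0 -1 -3 -2 -2]
  M: [ 1  0  0  0  1  0  1]
Row reduction gives pivot columns E,ν,ℓ; rank = 3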